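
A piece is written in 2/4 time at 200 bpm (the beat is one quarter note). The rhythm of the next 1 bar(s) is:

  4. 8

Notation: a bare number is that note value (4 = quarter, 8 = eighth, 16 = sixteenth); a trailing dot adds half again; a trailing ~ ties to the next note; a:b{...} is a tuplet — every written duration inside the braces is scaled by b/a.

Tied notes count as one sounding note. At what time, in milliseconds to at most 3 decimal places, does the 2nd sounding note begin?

note 2 onset = 3/2b = 450.0ms

1. 0.0ms @ 0 + 450.0ms (3/2)
2. 450.0ms @ 3/2 + 150.0ms (1/2)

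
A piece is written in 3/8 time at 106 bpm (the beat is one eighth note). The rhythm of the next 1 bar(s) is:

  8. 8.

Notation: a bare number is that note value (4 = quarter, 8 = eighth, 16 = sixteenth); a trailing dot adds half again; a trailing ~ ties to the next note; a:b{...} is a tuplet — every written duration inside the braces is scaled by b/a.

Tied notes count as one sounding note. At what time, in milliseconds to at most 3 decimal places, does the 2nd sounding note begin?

1. 0.0ms @ 0 + 849.057ms (3/2)
2. 849.057ms @ 3/2 + 849.057ms (3/2)

note 2 onset = 3/2b = 849.057ms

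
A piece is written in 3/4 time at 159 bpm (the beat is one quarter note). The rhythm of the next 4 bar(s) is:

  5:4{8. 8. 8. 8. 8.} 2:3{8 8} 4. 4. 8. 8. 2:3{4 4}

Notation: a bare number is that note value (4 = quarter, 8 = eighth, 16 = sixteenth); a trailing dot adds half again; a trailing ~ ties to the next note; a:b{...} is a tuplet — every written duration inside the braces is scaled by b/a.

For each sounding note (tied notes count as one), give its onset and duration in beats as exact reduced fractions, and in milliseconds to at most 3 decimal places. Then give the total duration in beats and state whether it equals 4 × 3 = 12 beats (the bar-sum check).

1) 0.0ms=0b +226.415ms=3/5b
2) 226.415ms=3/5b +226.415ms=3/5b
3) 452.83ms=6/5b +226.415ms=3/5b
4) 679.245ms=9/5b +226.415ms=3/5b
5) 905.66ms=12/5b +226.415ms=3/5b
6) 1132.075ms=3b +283.019ms=3/4b
7) 1415.094ms=15/4b +283.019ms=3/4b
8) 1698.113ms=9/2b +566.038ms=3/2b
9) 2264.151ms=6b +566.038ms=3/2b
10) 2830.189ms=15/2b +283.019ms=3/4b
11) 3113.208ms=33/4b +283.019ms=3/4b
12) 3396.226ms=9b +566.038ms=3/2b
13) 3962.264ms=21/2b +566.038ms=3/2b
Σ=12b of 12 (159bpm 3/4) — PASS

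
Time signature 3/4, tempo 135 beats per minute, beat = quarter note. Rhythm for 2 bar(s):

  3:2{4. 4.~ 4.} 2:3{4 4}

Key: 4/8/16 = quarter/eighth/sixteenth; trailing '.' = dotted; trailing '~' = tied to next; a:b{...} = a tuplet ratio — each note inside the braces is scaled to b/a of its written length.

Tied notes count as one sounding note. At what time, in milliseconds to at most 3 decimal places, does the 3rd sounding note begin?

note 3 onset = 3b = 1333.333ms

1. 0.0ms @ 0 + 444.444ms (1)
2. 444.444ms @ 1 + 888.889ms (2)
3. 1333.333ms @ 3 + 666.667ms (3/2)
4. 2000.0ms @ 9/2 + 666.667ms (3/2)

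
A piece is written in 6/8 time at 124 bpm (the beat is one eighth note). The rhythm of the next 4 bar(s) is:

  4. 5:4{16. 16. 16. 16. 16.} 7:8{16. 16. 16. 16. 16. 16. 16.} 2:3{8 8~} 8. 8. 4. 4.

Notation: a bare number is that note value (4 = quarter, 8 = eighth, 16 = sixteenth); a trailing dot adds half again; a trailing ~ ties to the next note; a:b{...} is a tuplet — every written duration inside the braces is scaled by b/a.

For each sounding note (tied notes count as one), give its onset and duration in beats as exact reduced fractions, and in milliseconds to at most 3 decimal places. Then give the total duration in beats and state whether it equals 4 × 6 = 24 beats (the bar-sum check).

1) 0.0ms=0b +1451.613ms=3b
2) 1451.613ms=3b +290.323ms=3/5b
3) 1741.935ms=18/5b +290.323ms=3/5b
4) 2032.258ms=21/5b +290.323ms=3/5b
5) 2322.581ms=24/5b +290.323ms=3/5b
6) 2612.903ms=27/5b +290.323ms=3/5b
7) 2903.226ms=6b +414.747ms=6/7b
8) 3317.972ms=48/7b +414.747ms=6/7b
9) 3732.719ms=54/7b +414.747ms=6/7b
10) 4147.465ms=60/7b +414.747ms=6/7b
11) 4562.212ms=66/7b +414.747ms=6/7b
12) 4976.959ms=72/7b +414.747ms=6/7b
13) 5391.705ms=78/7b +414.747ms=6/7b
14) 5806.452ms=12b +725.806ms=3/2b
15) 6532.258ms=27/2b +1451.613ms=3b
16) 7983.871ms=33/2b +725.806ms=3/2b
17) 8709.677ms=18b +1451.613ms=3b
18) 10161.29ms=21b +1451.613ms=3b
Σ=24b of 24 (124bpm 6/8) — PASS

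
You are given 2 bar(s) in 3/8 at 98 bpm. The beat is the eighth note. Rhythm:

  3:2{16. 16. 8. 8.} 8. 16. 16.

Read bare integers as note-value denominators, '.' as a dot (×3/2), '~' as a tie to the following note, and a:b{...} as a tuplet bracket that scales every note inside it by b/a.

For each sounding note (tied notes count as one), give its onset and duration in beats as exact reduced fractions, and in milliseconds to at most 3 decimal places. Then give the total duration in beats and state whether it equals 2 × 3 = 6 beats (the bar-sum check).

1) 0.0ms=0b +306.122ms=1/2b
2) 306.122ms=1/2b +306.122ms=1/2b
3) 612.245ms=1b +612.245ms=1b
4) 1224.49ms=2b +612.245ms=1b
5) 1836.735ms=3b +918.367ms=3/2b
6) 2755.102ms=9/2b +459.184ms=3/4b
7) 3214.286ms=21/4b +459.184ms=3/4b
Σ=6b of 6 (98bpm 3/8) — PASS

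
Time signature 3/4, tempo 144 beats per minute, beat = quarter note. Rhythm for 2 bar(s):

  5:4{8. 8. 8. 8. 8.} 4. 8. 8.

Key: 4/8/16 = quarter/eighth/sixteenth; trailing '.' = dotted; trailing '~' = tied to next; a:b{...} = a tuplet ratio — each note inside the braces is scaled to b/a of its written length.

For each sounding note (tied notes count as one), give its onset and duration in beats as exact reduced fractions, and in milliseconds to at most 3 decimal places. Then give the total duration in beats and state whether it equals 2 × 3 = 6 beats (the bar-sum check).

1) 0.0ms=0b +250.0ms=3/5b
2) 250.0ms=3/5b +250.0ms=3/5b
3) 500.0ms=6/5b +250.0ms=3/5b
4) 750.0ms=9/5b +250.0ms=3/5b
5) 1000.0ms=12/5b +250.0ms=3/5b
6) 1250.0ms=3b +625.0ms=3/2b
7) 1875.0ms=9/2b +312.5ms=3/4b
8) 2187.5ms=21/4b +312.5ms=3/4b
Σ=6b of 6 (144bpm 3/4) — PASS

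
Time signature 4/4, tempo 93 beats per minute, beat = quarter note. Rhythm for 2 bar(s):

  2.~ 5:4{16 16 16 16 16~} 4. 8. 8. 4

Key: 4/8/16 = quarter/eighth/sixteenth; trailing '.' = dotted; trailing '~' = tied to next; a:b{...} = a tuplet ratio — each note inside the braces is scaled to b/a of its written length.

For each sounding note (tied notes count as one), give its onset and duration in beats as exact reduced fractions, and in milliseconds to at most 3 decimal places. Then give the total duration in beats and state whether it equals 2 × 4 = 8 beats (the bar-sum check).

1) 0.0ms=0b +2064.516ms=16/5b
2) 2064.516ms=16/5b +129.032ms=1/5b
3) 2193.548ms=17/5b +129.032ms=1/5b
4) 2322.581ms=18/5b +129.032ms=1/5b
5) 2451.613ms=19/5b +1096.774ms=17/10b
6) 3548.387ms=11/2b +483.871ms=3/4b
7) 4032.258ms=25/4b +483.871ms=3/4b
8) 4516.129ms=7b +645.161ms=1b
Σ=8b of 8 (93bpm 4/4) — PASS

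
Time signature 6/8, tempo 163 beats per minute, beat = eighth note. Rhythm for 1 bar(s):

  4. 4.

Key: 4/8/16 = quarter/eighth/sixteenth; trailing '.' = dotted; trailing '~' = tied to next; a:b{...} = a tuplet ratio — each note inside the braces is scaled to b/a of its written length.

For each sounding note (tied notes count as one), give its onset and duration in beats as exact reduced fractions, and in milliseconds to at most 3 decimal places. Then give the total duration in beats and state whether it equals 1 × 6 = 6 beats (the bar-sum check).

1) 0.0ms=0b +1104.294ms=3b
2) 1104.294ms=3b +1104.294ms=3b
Σ=6b of 6 (163bpm 6/8) — PASS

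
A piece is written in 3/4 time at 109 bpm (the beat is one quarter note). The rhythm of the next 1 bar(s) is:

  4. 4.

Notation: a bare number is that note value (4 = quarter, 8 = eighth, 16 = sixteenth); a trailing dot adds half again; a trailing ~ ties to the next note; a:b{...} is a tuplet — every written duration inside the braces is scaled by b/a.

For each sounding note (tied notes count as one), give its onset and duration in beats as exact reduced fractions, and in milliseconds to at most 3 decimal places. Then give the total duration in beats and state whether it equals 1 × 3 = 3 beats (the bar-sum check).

1) 0.0ms=0b +825.688ms=3/2b
2) 825.688ms=3/2b +825.688ms=3/2b
Σ=3b of 3 (109bpm 3/4) — PASS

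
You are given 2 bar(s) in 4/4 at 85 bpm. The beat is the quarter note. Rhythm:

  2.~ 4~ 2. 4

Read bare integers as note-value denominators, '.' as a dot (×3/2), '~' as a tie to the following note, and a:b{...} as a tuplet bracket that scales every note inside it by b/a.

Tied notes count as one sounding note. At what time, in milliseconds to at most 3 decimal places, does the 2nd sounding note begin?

1. 0.0ms @ 0 + 4941.176ms (7)
2. 4941.176ms @ 7 + 705.882ms (1)

note 2 onset = 7b = 4941.176ms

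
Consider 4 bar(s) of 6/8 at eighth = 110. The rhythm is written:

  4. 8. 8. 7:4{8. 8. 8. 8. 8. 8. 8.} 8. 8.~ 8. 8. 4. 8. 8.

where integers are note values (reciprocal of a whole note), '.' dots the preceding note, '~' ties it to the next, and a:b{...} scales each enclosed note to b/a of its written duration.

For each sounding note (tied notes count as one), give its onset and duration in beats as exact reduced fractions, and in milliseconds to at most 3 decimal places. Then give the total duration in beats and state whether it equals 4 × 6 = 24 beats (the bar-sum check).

1) 0.0ms=0b +1636.364ms=3b
2) 1636.364ms=3b +818.182ms=3/2b
3) 2454.545ms=9/2b +818.182ms=3/2b
4) 3272.727ms=6b +467.532ms=6/7b
5) 3740.26ms=48/7b +467.532ms=6/7b
6) 4207.792ms=54/7b +467.532ms=6/7b
7) 4675.325ms=60/7b +467.532ms=6/7b
8) 5142.857ms=66/7b +467.532ms=6/7b
9) 5610.39ms=72/7b +467.532ms=6/7b
10) 6077.922ms=78/7b +467.532ms=6/7b
11) 6545.455ms=12b +818.182ms=3/2b
12) 7363.636ms=27/2b +1636.364ms=3b
13) 9000.0ms=33/2b +818.182ms=3/2b
14) 9818.182ms=18b +1636.364ms=3b
15) 11454.545ms=21b +818.182ms=3/2b
16) 12272.727ms=45/2b +818.182ms=3/2b
Σ=24b of 24 (110bpm 6/8) — PASS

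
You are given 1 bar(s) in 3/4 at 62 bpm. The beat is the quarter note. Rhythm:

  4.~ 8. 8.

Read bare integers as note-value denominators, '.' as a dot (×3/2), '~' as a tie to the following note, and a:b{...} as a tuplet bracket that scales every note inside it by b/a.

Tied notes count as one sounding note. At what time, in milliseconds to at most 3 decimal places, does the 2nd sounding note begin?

note 2 onset = 9/4b = 2177.419ms

1. 0.0ms @ 0 + 2177.419ms (9/4)
2. 2177.419ms @ 9/4 + 725.806ms (3/4)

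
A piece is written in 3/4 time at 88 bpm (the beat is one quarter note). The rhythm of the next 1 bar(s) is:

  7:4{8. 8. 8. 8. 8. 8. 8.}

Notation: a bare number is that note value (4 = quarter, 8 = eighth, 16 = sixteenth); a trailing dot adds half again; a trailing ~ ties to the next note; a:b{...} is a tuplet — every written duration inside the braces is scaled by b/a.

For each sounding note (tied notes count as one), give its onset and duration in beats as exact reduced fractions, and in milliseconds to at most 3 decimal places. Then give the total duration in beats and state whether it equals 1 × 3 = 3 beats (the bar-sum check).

1) 0.0ms=0b +292.208ms=3/7b
2) 292.208ms=3/7b +292.208ms=3/7b
3) 584.416ms=6/7b +292.208ms=3/7b
4) 876.623ms=9/7b +292.208ms=3/7b
5) 1168.831ms=12/7b +292.208ms=3/7b
6) 1461.039ms=15/7b +292.208ms=3/7b
7) 1753.247ms=18/7b +292.208ms=3/7b
Σ=3b of 3 (88bpm 3/4) — PASS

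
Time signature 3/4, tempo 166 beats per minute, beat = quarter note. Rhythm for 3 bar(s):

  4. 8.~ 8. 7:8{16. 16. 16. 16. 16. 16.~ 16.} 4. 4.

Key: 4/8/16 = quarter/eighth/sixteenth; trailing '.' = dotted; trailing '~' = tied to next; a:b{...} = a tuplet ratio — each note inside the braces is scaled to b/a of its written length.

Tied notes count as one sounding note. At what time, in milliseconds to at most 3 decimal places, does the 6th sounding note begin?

1. 0.0ms @ 0 + 542.169ms (3/2)
2. 542.169ms @ 3/2 + 542.169ms (3/2)
3. 1084.337ms @ 3 + 154.905ms (3/7)
4. 1239.243ms @ 24/7 + 154.905ms (3/7)
5. 1394.148ms @ 27/7 + 154.905ms (3/7)
6. 1549.053ms @ 30/7 + 154.905ms (3/7)
7. 1703.959ms @ 33/7 + 154.905ms (3/7)
8. 1858.864ms @ 36/7 + 309.811ms (6/7)
9. 2168.675ms @ 6 + 542.169ms (3/2)
10. 2710.843ms @ 15/2 + 542.169ms (3/2)

note 6 onset = 30/7b = 1549.053ms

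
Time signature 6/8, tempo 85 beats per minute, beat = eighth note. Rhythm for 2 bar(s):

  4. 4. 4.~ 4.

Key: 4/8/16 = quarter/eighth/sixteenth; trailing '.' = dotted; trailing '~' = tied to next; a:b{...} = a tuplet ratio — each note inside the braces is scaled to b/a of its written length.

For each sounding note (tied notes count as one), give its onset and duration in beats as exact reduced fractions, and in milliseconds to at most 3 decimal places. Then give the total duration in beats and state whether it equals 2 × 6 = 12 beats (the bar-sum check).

1) 0.0ms=0b +2117.647ms=3b
2) 2117.647ms=3b +2117.647ms=3b
3) 4235.294ms=6b +4235.294ms=6b
Σ=12b of 12 (85bpm 6/8) — PASS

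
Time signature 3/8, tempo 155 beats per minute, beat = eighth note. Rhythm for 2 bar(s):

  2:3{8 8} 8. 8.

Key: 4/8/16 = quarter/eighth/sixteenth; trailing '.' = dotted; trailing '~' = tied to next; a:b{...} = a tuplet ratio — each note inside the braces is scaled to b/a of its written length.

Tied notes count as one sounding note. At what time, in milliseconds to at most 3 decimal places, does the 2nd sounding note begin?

note 2 onset = 3/2b = 580.645ms

1. 0.0ms @ 0 + 580.645ms (3/2)
2. 580.645ms @ 3/2 + 580.645ms (3/2)
3. 1161.29ms @ 3 + 580.645ms (3/2)
4. 1741.935ms @ 9/2 + 580.645ms (3/2)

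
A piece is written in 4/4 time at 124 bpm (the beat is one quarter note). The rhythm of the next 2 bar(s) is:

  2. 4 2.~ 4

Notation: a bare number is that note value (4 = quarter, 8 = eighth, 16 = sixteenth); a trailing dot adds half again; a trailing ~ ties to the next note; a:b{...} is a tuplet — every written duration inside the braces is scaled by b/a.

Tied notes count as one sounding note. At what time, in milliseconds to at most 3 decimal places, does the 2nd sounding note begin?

1. 0.0ms @ 0 + 1451.613ms (3)
2. 1451.613ms @ 3 + 483.871ms (1)
3. 1935.484ms @ 4 + 1935.484ms (4)

note 2 onset = 3b = 1451.613ms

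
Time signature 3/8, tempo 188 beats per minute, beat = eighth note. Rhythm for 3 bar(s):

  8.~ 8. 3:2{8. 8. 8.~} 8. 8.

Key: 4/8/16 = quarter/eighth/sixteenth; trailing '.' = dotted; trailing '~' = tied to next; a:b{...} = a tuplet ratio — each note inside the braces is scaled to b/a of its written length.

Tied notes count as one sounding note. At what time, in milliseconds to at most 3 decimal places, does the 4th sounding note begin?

1. 0.0ms @ 0 + 957.447ms (3)
2. 957.447ms @ 3 + 319.149ms (1)
3. 1276.596ms @ 4 + 319.149ms (1)
4. 1595.745ms @ 5 + 797.872ms (5/2)
5. 2393.617ms @ 15/2 + 478.723ms (3/2)

note 4 onset = 5b = 1595.745ms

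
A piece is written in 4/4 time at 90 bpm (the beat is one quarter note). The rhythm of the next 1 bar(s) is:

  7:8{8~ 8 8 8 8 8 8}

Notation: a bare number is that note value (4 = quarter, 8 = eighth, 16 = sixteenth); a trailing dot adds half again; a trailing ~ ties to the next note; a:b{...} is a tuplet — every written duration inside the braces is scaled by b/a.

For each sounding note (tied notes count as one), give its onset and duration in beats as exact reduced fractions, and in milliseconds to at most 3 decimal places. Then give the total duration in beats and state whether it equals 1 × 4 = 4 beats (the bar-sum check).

1) 0.0ms=0b +761.905ms=8/7b
2) 761.905ms=8/7b +380.952ms=4/7b
3) 1142.857ms=12/7b +380.952ms=4/7b
4) 1523.81ms=16/7b +380.952ms=4/7b
5) 1904.762ms=20/7b +380.952ms=4/7b
6) 2285.714ms=24/7b +380.952ms=4/7b
Σ=4b of 4 (90bpm 4/4) — PASS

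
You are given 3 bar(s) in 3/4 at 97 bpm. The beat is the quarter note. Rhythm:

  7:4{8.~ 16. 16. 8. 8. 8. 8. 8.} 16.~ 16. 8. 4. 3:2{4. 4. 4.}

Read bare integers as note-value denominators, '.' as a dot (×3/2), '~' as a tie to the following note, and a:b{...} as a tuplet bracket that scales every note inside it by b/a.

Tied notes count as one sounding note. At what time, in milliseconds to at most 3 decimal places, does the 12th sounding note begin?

note 12 onset = 7b = 4329.897ms

1. 0.0ms @ 0 + 397.644ms (9/14)
2. 397.644ms @ 9/14 + 132.548ms (3/14)
3. 530.191ms @ 6/7 + 265.096ms (3/7)
4. 795.287ms @ 9/7 + 265.096ms (3/7)
5. 1060.383ms @ 12/7 + 265.096ms (3/7)
6. 1325.479ms @ 15/7 + 265.096ms (3/7)
7. 1590.574ms @ 18/7 + 265.096ms (3/7)
8. 1855.67ms @ 3 + 463.918ms (3/4)
9. 2319.588ms @ 15/4 + 463.918ms (3/4)
10. 2783.505ms @ 9/2 + 927.835ms (3/2)
11. 3711.34ms @ 6 + 618.557ms (1)
12. 4329.897ms @ 7 + 618.557ms (1)
13. 4948.454ms @ 8 + 618.557ms (1)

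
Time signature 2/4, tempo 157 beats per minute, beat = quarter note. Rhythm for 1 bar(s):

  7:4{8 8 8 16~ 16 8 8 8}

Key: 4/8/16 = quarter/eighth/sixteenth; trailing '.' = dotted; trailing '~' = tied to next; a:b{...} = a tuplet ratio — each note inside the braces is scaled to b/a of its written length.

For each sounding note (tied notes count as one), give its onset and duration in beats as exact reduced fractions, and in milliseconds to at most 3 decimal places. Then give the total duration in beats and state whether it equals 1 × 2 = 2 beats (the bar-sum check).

1) 0.0ms=0b +109.19ms=2/7b
2) 109.19ms=2/7b +109.19ms=2/7b
3) 218.38ms=4/7b +109.19ms=2/7b
4) 327.571ms=6/7b +109.19ms=2/7b
5) 436.761ms=8/7b +109.19ms=2/7b
6) 545.951ms=10/7b +109.19ms=2/7b
7) 655.141ms=12/7b +109.19ms=2/7b
Σ=2b of 2 (157bpm 2/4) — PASS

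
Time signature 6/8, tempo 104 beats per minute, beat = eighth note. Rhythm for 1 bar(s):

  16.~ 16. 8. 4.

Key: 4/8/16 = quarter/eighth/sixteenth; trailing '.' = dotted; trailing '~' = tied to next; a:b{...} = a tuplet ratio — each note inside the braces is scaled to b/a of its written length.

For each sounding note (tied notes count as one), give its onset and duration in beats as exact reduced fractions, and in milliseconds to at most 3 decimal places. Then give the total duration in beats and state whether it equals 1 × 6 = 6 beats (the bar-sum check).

1) 0.0ms=0b +865.385ms=3/2b
2) 865.385ms=3/2b +865.385ms=3/2b
3) 1730.769ms=3b +1730.769ms=3b
Σ=6b of 6 (104bpm 6/8) — PASS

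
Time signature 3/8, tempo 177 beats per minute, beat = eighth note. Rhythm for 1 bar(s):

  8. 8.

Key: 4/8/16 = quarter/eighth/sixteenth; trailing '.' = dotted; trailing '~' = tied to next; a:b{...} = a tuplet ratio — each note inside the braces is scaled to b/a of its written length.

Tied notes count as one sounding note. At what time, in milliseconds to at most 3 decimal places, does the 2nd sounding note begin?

note 2 onset = 3/2b = 508.475ms

1. 0.0ms @ 0 + 508.475ms (3/2)
2. 508.475ms @ 3/2 + 508.475ms (3/2)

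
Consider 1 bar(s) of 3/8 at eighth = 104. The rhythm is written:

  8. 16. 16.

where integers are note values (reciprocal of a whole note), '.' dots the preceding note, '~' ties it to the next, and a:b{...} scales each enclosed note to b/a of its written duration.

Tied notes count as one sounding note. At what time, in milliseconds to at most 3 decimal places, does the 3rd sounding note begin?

1. 0.0ms @ 0 + 865.385ms (3/2)
2. 865.385ms @ 3/2 + 432.692ms (3/4)
3. 1298.077ms @ 9/4 + 432.692ms (3/4)

note 3 onset = 9/4b = 1298.077ms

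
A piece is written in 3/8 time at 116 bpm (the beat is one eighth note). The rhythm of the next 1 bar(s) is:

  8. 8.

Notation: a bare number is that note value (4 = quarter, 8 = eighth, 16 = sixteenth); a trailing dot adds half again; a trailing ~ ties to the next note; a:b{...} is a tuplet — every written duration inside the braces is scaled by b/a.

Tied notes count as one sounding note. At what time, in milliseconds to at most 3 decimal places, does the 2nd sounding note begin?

1. 0.0ms @ 0 + 775.862ms (3/2)
2. 775.862ms @ 3/2 + 775.862ms (3/2)

note 2 onset = 3/2b = 775.862ms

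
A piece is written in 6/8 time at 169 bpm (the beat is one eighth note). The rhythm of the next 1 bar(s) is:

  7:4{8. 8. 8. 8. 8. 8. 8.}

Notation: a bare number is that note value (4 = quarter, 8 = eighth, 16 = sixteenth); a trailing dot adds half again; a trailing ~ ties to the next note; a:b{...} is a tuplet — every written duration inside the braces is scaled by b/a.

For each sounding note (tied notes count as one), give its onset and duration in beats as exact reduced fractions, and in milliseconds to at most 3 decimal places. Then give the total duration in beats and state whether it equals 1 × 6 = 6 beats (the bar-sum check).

1) 0.0ms=0b +304.311ms=6/7b
2) 304.311ms=6/7b +304.311ms=6/7b
3) 608.622ms=12/7b +304.311ms=6/7b
4) 912.933ms=18/7b +304.311ms=6/7b
5) 1217.244ms=24/7b +304.311ms=6/7b
6) 1521.555ms=30/7b +304.311ms=6/7b
7) 1825.866ms=36/7b +304.311ms=6/7b
Σ=6b of 6 (169bpm 6/8) — PASS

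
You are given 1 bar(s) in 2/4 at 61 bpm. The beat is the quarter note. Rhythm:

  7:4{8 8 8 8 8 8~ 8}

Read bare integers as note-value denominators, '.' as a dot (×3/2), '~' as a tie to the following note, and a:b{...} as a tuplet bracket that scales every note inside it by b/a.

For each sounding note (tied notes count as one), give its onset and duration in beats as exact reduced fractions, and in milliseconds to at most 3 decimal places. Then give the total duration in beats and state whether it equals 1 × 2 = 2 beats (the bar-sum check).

1) 0.0ms=0b +281.03ms=2/7b
2) 281.03ms=2/7b +281.03ms=2/7b
3) 562.061ms=4/7b +281.03ms=2/7b
4) 843.091ms=6/7b +281.03ms=2/7b
5) 1124.122ms=8/7b +281.03ms=2/7b
6) 1405.152ms=10/7b +562.061ms=4/7b
Σ=2b of 2 (61bpm 2/4) — PASS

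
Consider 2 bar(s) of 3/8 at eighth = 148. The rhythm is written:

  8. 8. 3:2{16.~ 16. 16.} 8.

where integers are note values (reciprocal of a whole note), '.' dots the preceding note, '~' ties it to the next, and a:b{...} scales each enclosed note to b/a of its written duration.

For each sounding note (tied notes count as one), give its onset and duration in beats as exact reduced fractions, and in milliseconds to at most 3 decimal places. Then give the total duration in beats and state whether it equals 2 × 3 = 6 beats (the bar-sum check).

1) 0.0ms=0b +608.108ms=3/2b
2) 608.108ms=3/2b +608.108ms=3/2b
3) 1216.216ms=3b +405.405ms=1b
4) 1621.622ms=4b +202.703ms=1/2b
5) 1824.324ms=9/2b +608.108ms=3/2b
Σ=6b of 6 (148bpm 3/8) — PASS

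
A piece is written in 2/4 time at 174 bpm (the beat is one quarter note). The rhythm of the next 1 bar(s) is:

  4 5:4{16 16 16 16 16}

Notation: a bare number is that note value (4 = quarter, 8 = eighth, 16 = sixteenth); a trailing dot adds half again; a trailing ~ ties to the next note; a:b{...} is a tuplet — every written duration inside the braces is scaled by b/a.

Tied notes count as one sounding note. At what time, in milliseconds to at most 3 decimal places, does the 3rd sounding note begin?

1. 0.0ms @ 0 + 344.828ms (1)
2. 344.828ms @ 1 + 68.966ms (1/5)
3. 413.793ms @ 6/5 + 68.966ms (1/5)
4. 482.759ms @ 7/5 + 68.966ms (1/5)
5. 551.724ms @ 8/5 + 68.966ms (1/5)
6. 620.69ms @ 9/5 + 68.966ms (1/5)

note 3 onset = 6/5b = 413.793ms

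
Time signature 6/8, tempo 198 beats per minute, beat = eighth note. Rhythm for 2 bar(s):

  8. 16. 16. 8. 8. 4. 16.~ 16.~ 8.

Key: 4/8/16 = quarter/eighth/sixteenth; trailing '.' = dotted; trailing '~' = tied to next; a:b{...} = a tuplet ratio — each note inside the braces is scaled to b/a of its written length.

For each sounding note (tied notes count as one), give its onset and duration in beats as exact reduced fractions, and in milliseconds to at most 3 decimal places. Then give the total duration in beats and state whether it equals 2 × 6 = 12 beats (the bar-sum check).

1) 0.0ms=0b +454.545ms=3/2b
2) 454.545ms=3/2b +227.273ms=3/4b
3) 681.818ms=9/4b +227.273ms=3/4b
4) 909.091ms=3b +454.545ms=3/2b
5) 1363.636ms=9/2b +454.545ms=3/2b
6) 1818.182ms=6b +909.091ms=3b
7) 2727.273ms=9b +909.091ms=3b
Σ=12b of 12 (198bpm 6/8) — PASS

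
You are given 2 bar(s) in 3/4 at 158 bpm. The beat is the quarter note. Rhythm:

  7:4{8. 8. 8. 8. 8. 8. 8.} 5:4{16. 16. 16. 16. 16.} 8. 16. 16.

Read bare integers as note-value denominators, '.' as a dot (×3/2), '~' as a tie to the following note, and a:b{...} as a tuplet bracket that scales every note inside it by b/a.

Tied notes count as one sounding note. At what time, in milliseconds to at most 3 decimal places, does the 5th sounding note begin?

note 5 onset = 12/7b = 650.995ms

1. 0.0ms @ 0 + 162.749ms (3/7)
2. 162.749ms @ 3/7 + 162.749ms (3/7)
3. 325.497ms @ 6/7 + 162.749ms (3/7)
4. 488.246ms @ 9/7 + 162.749ms (3/7)
5. 650.995ms @ 12/7 + 162.749ms (3/7)
6. 813.743ms @ 15/7 + 162.749ms (3/7)
7. 976.492ms @ 18/7 + 162.749ms (3/7)
8. 1139.241ms @ 3 + 113.924ms (3/10)
9. 1253.165ms @ 33/10 + 113.924ms (3/10)
10. 1367.089ms @ 18/5 + 113.924ms (3/10)
11. 1481.013ms @ 39/10 + 113.924ms (3/10)
12. 1594.937ms @ 21/5 + 113.924ms (3/10)
13. 1708.861ms @ 9/2 + 284.81ms (3/4)
14. 1993.671ms @ 21/4 + 142.405ms (3/8)
15. 2136.076ms @ 45/8 + 142.405ms (3/8)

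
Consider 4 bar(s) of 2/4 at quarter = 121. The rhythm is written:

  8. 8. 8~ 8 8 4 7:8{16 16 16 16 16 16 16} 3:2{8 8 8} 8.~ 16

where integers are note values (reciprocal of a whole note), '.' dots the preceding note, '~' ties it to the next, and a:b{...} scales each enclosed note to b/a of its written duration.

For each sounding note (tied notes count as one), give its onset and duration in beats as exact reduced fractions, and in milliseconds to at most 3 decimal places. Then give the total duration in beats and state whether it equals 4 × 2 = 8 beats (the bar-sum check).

1) 0.0ms=0b +371.901ms=3/4b
2) 371.901ms=3/4b +371.901ms=3/4b
3) 743.802ms=3/2b +495.868ms=1b
4) 1239.669ms=5/2b +247.934ms=1/2b
5) 1487.603ms=3b +495.868ms=1b
6) 1983.471ms=4b +141.677ms=2/7b
7) 2125.148ms=30/7b +141.677ms=2/7b
8) 2266.824ms=32/7b +141.677ms=2/7b
9) 2408.501ms=34/7b +141.677ms=2/7b
10) 2550.177ms=36/7b +141.677ms=2/7b
11) 2691.854ms=38/7b +141.677ms=2/7b
12) 2833.53ms=40/7b +141.677ms=2/7b
13) 2975.207ms=6b +165.289ms=1/3b
14) 3140.496ms=19/3b +165.289ms=1/3b
15) 3305.785ms=20/3b +165.289ms=1/3b
16) 3471.074ms=7b +495.868ms=1b
Σ=8b of 8 (121bpm 2/4) — PASS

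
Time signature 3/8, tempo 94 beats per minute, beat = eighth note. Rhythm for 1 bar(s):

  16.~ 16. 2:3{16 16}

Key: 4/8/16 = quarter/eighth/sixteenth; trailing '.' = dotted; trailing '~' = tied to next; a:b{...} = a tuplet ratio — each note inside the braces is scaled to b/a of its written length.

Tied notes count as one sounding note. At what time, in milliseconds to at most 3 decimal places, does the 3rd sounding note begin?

note 3 onset = 9/4b = 1436.17ms

1. 0.0ms @ 0 + 957.447ms (3/2)
2. 957.447ms @ 3/2 + 478.723ms (3/4)
3. 1436.17ms @ 9/4 + 478.723ms (3/4)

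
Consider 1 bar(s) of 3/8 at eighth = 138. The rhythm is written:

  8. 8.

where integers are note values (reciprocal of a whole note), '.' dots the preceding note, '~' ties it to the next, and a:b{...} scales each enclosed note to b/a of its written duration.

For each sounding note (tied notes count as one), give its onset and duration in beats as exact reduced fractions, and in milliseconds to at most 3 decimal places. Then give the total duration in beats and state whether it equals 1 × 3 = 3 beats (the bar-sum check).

1) 0.0ms=0b +652.174ms=3/2b
2) 652.174ms=3/2b +652.174ms=3/2b
Σ=3b of 3 (138bpm 3/8) — PASS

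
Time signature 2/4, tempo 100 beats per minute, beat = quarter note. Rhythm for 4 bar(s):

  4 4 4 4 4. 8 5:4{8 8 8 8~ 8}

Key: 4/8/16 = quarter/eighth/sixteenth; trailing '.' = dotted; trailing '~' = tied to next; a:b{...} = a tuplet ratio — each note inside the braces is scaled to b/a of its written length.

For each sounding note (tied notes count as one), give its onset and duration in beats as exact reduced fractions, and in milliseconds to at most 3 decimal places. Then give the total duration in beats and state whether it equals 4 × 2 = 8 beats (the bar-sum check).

1) 0.0ms=0b +600.0ms=1b
2) 600.0ms=1b +600.0ms=1b
3) 1200.0ms=2b +600.0ms=1b
4) 1800.0ms=3b +600.0ms=1b
5) 2400.0ms=4b +900.0ms=3/2b
6) 3300.0ms=11/2b +300.0ms=1/2b
7) 3600.0ms=6b +240.0ms=2/5b
8) 3840.0ms=32/5b +240.0ms=2/5b
9) 4080.0ms=34/5b +240.0ms=2/5b
10) 4320.0ms=36/5b +480.0ms=4/5b
Σ=8b of 8 (100bpm 2/4) — PASS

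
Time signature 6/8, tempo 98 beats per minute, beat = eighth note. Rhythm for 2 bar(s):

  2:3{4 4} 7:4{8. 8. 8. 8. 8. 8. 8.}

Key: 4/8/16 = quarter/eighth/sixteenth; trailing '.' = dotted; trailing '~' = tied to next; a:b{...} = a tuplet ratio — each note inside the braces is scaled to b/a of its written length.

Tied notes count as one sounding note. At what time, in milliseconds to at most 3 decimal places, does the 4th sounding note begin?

1. 0.0ms @ 0 + 1836.735ms (3)
2. 1836.735ms @ 3 + 1836.735ms (3)
3. 3673.469ms @ 6 + 524.781ms (6/7)
4. 4198.251ms @ 48/7 + 524.781ms (6/7)
5. 4723.032ms @ 54/7 + 524.781ms (6/7)
6. 5247.813ms @ 60/7 + 524.781ms (6/7)
7. 5772.595ms @ 66/7 + 524.781ms (6/7)
8. 6297.376ms @ 72/7 + 524.781ms (6/7)
9. 6822.157ms @ 78/7 + 524.781ms (6/7)

note 4 onset = 48/7b = 4198.251ms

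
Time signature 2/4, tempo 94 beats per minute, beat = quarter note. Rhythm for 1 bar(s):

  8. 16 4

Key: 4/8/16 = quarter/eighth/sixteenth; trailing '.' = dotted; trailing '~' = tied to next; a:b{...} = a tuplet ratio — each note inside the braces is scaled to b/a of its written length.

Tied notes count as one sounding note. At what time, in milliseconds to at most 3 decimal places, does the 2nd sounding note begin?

1. 0.0ms @ 0 + 478.723ms (3/4)
2. 478.723ms @ 3/4 + 159.574ms (1/4)
3. 638.298ms @ 1 + 638.298ms (1)

note 2 onset = 3/4b = 478.723ms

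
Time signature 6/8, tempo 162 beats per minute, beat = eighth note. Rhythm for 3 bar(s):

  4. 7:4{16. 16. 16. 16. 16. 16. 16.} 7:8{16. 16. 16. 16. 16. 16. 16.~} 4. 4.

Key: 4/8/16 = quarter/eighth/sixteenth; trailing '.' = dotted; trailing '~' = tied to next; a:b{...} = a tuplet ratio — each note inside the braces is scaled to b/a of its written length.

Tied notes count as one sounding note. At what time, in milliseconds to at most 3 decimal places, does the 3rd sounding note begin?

1. 0.0ms @ 0 + 1111.111ms (3)
2. 1111.111ms @ 3 + 158.73ms (3/7)
3. 1269.841ms @ 24/7 + 158.73ms (3/7)
4. 1428.571ms @ 27/7 + 158.73ms (3/7)
5. 1587.302ms @ 30/7 + 158.73ms (3/7)
6. 1746.032ms @ 33/7 + 158.73ms (3/7)
7. 1904.762ms @ 36/7 + 158.73ms (3/7)
8. 2063.492ms @ 39/7 + 158.73ms (3/7)
9. 2222.222ms @ 6 + 317.46ms (6/7)
10. 2539.683ms @ 48/7 + 317.46ms (6/7)
11. 2857.143ms @ 54/7 + 317.46ms (6/7)
12. 3174.603ms @ 60/7 + 317.46ms (6/7)
13. 3492.063ms @ 66/7 + 317.46ms (6/7)
14. 3809.524ms @ 72/7 + 317.46ms (6/7)
15. 4126.984ms @ 78/7 + 1428.571ms (27/7)
16. 5555.556ms @ 15 + 1111.111ms (3)

note 3 onset = 24/7b = 1269.841ms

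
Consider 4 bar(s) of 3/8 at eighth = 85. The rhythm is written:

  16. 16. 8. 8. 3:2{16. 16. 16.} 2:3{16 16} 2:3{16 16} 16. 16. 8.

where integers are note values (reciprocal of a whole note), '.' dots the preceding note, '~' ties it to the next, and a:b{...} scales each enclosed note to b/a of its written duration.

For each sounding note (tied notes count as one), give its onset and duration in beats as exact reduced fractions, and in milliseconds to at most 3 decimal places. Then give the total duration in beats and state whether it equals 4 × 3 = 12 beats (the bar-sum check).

1) 0.0ms=0b +529.412ms=3/4b
2) 529.412ms=3/4b +529.412ms=3/4b
3) 1058.824ms=3/2b +1058.824ms=3/2b
4) 2117.647ms=3b +1058.824ms=3/2b
5) 3176.471ms=9/2b +352.941ms=1/2b
6) 3529.412ms=5b +352.941ms=1/2b
7) 3882.353ms=11/2b +352.941ms=1/2b
8) 4235.294ms=6b +529.412ms=3/4b
9) 4764.706ms=27/4b +529.412ms=3/4b
10) 5294.118ms=15/2b +529.412ms=3/4b
11) 5823.529ms=33/4b +529.412ms=3/4b
12) 6352.941ms=9b +529.412ms=3/4b
13) 6882.353ms=39/4b +529.412ms=3/4b
14) 7411.765ms=21/2b +1058.824ms=3/2b
Σ=12b of 12 (85bpm 3/8) — PASS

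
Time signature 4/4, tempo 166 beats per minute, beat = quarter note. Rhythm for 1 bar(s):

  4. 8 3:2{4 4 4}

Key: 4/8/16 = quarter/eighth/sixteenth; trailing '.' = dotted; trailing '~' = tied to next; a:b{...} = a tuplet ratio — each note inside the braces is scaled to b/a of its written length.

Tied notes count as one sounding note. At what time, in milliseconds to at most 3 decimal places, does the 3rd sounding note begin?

note 3 onset = 2b = 722.892ms

1. 0.0ms @ 0 + 542.169ms (3/2)
2. 542.169ms @ 3/2 + 180.723ms (1/2)
3. 722.892ms @ 2 + 240.964ms (2/3)
4. 963.855ms @ 8/3 + 240.964ms (2/3)
5. 1204.819ms @ 10/3 + 240.964ms (2/3)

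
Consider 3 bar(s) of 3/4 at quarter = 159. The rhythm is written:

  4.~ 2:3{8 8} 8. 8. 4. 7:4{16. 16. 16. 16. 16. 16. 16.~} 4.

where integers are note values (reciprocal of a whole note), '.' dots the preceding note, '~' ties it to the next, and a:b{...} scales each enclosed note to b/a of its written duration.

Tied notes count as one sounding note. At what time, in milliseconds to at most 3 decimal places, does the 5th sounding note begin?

1. 0.0ms @ 0 + 849.057ms (9/4)
2. 849.057ms @ 9/4 + 283.019ms (3/4)
3. 1132.075ms @ 3 + 283.019ms (3/4)
4. 1415.094ms @ 15/4 + 283.019ms (3/4)
5. 1698.113ms @ 9/2 + 566.038ms (3/2)
6. 2264.151ms @ 6 + 80.863ms (3/14)
7. 2345.013ms @ 87/14 + 80.863ms (3/14)
8. 2425.876ms @ 45/7 + 80.863ms (3/14)
9. 2506.739ms @ 93/14 + 80.863ms (3/14)
10. 2587.601ms @ 48/7 + 80.863ms (3/14)
11. 2668.464ms @ 99/14 + 80.863ms (3/14)
12. 2749.326ms @ 51/7 + 646.9ms (12/7)

note 5 onset = 9/2b = 1698.113ms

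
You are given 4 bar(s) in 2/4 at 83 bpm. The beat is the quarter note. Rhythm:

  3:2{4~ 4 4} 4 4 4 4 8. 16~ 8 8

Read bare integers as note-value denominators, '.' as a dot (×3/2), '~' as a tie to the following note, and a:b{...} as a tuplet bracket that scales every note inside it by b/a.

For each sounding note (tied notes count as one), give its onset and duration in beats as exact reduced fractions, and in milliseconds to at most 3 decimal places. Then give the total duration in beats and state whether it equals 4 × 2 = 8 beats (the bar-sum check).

1) 0.0ms=0b +963.855ms=4/3b
2) 963.855ms=4/3b +481.928ms=2/3b
3) 1445.783ms=2b +722.892ms=1b
4) 2168.675ms=3b +722.892ms=1b
5) 2891.566ms=4b +722.892ms=1b
6) 3614.458ms=5b +722.892ms=1b
7) 4337.349ms=6b +542.169ms=3/4b
8) 4879.518ms=27/4b +542.169ms=3/4b
9) 5421.687ms=15/2b +361.446ms=1/2b
Σ=8b of 8 (83bpm 2/4) — PASS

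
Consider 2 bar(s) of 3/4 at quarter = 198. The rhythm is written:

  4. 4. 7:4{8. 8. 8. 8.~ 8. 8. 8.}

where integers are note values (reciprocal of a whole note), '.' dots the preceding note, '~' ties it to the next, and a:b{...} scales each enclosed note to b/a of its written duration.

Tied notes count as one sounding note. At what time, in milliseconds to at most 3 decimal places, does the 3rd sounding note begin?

note 3 onset = 3b = 909.091ms

1. 0.0ms @ 0 + 454.545ms (3/2)
2. 454.545ms @ 3/2 + 454.545ms (3/2)
3. 909.091ms @ 3 + 129.87ms (3/7)
4. 1038.961ms @ 24/7 + 129.87ms (3/7)
5. 1168.831ms @ 27/7 + 129.87ms (3/7)
6. 1298.701ms @ 30/7 + 259.74ms (6/7)
7. 1558.442ms @ 36/7 + 129.87ms (3/7)
8. 1688.312ms @ 39/7 + 129.87ms (3/7)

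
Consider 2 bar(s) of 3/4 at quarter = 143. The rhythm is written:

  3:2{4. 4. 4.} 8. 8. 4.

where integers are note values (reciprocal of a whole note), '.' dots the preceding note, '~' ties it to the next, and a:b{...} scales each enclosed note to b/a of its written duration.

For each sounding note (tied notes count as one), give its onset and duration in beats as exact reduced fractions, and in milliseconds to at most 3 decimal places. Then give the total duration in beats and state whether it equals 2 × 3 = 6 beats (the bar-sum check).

1) 0.0ms=0b +419.58ms=1b
2) 419.58ms=1b +419.58ms=1b
3) 839.161ms=2b +419.58ms=1b
4) 1258.741ms=3b +314.685ms=3/4b
5) 1573.427ms=15/4b +314.685ms=3/4b
6) 1888.112ms=9/2b +629.371ms=3/2b
Σ=6b of 6 (143bpm 3/4) — PASS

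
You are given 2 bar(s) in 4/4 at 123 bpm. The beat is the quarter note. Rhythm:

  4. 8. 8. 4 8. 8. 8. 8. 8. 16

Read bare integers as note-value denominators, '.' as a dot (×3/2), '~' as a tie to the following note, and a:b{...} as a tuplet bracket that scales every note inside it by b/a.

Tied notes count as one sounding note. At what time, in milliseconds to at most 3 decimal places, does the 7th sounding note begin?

note 7 onset = 11/2b = 2682.927ms

1. 0.0ms @ 0 + 731.707ms (3/2)
2. 731.707ms @ 3/2 + 365.854ms (3/4)
3. 1097.561ms @ 9/4 + 365.854ms (3/4)
4. 1463.415ms @ 3 + 487.805ms (1)
5. 1951.22ms @ 4 + 365.854ms (3/4)
6. 2317.073ms @ 19/4 + 365.854ms (3/4)
7. 2682.927ms @ 11/2 + 365.854ms (3/4)
8. 3048.78ms @ 25/4 + 365.854ms (3/4)
9. 3414.634ms @ 7 + 365.854ms (3/4)
10. 3780.488ms @ 31/4 + 121.951ms (1/4)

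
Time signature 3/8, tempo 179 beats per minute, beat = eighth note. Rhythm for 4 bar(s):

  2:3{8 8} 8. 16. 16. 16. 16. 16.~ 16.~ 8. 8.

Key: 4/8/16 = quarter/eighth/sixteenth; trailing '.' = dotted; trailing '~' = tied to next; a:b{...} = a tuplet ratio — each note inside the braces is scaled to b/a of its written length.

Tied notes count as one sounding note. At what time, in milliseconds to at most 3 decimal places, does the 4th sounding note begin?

1. 0.0ms @ 0 + 502.793ms (3/2)
2. 502.793ms @ 3/2 + 502.793ms (3/2)
3. 1005.587ms @ 3 + 502.793ms (3/2)
4. 1508.38ms @ 9/2 + 251.397ms (3/4)
5. 1759.777ms @ 21/4 + 251.397ms (3/4)
6. 2011.173ms @ 6 + 251.397ms (3/4)
7. 2262.57ms @ 27/4 + 251.397ms (3/4)
8. 2513.966ms @ 15/2 + 1005.587ms (3)
9. 3519.553ms @ 21/2 + 502.793ms (3/2)

note 4 onset = 9/2b = 1508.38ms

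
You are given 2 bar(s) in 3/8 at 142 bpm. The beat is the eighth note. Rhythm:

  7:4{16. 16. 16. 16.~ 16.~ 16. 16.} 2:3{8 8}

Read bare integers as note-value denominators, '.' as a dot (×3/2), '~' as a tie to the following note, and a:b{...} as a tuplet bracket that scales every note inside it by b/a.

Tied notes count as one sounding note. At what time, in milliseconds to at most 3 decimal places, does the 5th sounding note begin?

1. 0.0ms @ 0 + 181.087ms (3/7)
2. 181.087ms @ 3/7 + 181.087ms (3/7)
3. 362.173ms @ 6/7 + 181.087ms (3/7)
4. 543.26ms @ 9/7 + 543.26ms (9/7)
5. 1086.519ms @ 18/7 + 181.087ms (3/7)
6. 1267.606ms @ 3 + 633.803ms (3/2)
7. 1901.408ms @ 9/2 + 633.803ms (3/2)

note 5 onset = 18/7b = 1086.519ms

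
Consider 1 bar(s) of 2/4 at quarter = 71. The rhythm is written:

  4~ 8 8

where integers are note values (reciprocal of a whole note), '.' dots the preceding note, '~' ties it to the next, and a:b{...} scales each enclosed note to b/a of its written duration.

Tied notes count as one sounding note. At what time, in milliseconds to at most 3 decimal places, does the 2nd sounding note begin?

note 2 onset = 3/2b = 1267.606ms

1. 0.0ms @ 0 + 1267.606ms (3/2)
2. 1267.606ms @ 3/2 + 422.535ms (1/2)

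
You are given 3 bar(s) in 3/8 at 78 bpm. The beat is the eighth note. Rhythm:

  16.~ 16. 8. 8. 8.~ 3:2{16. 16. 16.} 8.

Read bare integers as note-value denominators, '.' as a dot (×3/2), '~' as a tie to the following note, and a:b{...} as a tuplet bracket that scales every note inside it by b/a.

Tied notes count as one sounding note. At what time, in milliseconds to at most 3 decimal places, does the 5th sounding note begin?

1. 0.0ms @ 0 + 1153.846ms (3/2)
2. 1153.846ms @ 3/2 + 1153.846ms (3/2)
3. 2307.692ms @ 3 + 1153.846ms (3/2)
4. 3461.538ms @ 9/2 + 1538.462ms (2)
5. 5000.0ms @ 13/2 + 384.615ms (1/2)
6. 5384.615ms @ 7 + 384.615ms (1/2)
7. 5769.231ms @ 15/2 + 1153.846ms (3/2)

note 5 onset = 13/2b = 5000.0ms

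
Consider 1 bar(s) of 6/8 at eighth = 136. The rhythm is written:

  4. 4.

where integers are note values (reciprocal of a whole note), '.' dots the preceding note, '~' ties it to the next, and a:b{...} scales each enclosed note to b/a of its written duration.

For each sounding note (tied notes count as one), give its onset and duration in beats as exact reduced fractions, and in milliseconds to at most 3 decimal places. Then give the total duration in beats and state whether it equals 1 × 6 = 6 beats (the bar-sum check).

1) 0.0ms=0b +1323.529ms=3b
2) 1323.529ms=3b +1323.529ms=3b
Σ=6b of 6 (136bpm 6/8) — PASS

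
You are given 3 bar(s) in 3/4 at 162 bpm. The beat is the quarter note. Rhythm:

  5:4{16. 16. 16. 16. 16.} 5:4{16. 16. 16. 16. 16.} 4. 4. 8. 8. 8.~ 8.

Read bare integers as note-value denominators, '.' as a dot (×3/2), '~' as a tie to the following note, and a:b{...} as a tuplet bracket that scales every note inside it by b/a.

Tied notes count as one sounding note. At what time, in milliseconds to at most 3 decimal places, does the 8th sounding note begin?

note 8 onset = 21/10b = 777.778ms

1. 0.0ms @ 0 + 111.111ms (3/10)
2. 111.111ms @ 3/10 + 111.111ms (3/10)
3. 222.222ms @ 3/5 + 111.111ms (3/10)
4. 333.333ms @ 9/10 + 111.111ms (3/10)
5. 444.444ms @ 6/5 + 111.111ms (3/10)
6. 555.556ms @ 3/2 + 111.111ms (3/10)
7. 666.667ms @ 9/5 + 111.111ms (3/10)
8. 777.778ms @ 21/10 + 111.111ms (3/10)
9. 888.889ms @ 12/5 + 111.111ms (3/10)
10. 1000.0ms @ 27/10 + 111.111ms (3/10)
11. 1111.111ms @ 3 + 555.556ms (3/2)
12. 1666.667ms @ 9/2 + 555.556ms (3/2)
13. 2222.222ms @ 6 + 277.778ms (3/4)
14. 2500.0ms @ 27/4 + 277.778ms (3/4)
15. 2777.778ms @ 15/2 + 555.556ms (3/2)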